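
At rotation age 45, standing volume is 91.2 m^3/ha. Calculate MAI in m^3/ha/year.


Formula: MAI = Total Volume / Stand Age
MAI = 91.2 m^3/ha / 45 years
MAI = 2.03 m^3/ha/year

2.03


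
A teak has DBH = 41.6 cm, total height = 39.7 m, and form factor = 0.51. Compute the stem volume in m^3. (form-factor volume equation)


Formula: V = pi * (DBH/200)^2 * H * ff
Radius = DBH/200 = 41.6/200 = 0.208 m
Radius^2 = 0.208^2 = 0.043264 m^2
V = pi * 0.043264 * 39.7 * 0.51
V = 2.752 m^3

2.752


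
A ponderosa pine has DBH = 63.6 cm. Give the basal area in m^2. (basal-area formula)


Formula: BA = pi * (DBH/2)^2 / 10000  (cm^2 to m^2)
Radius = DBH/2 = 63.6/2 = 31.8 cm
BA = pi * 31.8^2 / 10000
   = 3176.9042 cm^2 / 10000
   = 0.3177 m^2

0.3177


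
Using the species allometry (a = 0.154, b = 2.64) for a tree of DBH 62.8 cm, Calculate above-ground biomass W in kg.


Formula: W = a * DBH^b  (allometric power law)
DBH^b = 62.8^2.64 = 55797.3354
W = 0.154 * 55797.3354 = 8592.8 kg

8592.8


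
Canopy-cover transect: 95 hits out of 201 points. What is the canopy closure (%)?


Formula: Canopy closure = covered points / total points * 100
Closure = 95 / 201 * 100
Closure = 0.4726 * 100 = 47.3%

47.3


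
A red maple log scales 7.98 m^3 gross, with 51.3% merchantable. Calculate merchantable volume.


Formula: MV = V_total * (merchantable_pct / 100)
Merchantable fraction = 51.3% / 100 = 0.513
MV = 7.98 m^3 * 0.513 = 4.094 m^3

4.094


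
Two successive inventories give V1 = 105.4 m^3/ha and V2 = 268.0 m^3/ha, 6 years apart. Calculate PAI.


Formula: PAI = (V_T2 - V_T1) / (T2 - T1)
Volume increment = 268.0 - 105.4 = 162.6 m^3/ha
PAI = 162.6 / 6 = 27.1 m^3/ha/year

27.1


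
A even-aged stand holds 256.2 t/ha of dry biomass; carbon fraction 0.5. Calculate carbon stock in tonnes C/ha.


Formula: Carbon Stock = Biomass * Carbon Fraction
C = 256.2 t/ha * 0.5
C = 128.1 t C/ha

128.1


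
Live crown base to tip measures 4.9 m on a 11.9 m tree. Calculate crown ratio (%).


Formula: Crown Ratio = (Crown Length / Total Height) * 100
CR = (4.9 m / 11.9 m) * 100
CR = 0.4118 * 100 = 41.2%

41.2


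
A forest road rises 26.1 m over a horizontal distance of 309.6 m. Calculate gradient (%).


Formula: Gradient = rise / run * 100
Gradient = 26.1 / 309.6 * 100 = 8.4%

8.4


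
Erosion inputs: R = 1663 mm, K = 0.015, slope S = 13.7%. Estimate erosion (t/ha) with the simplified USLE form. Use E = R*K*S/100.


Formula: E = R * K * S / 100  (simplified USLE)
R * K = 1663 * 0.015 = 24.945
E = 24.945 * 13.7 / 100 = 3.42 t/ha

3.42


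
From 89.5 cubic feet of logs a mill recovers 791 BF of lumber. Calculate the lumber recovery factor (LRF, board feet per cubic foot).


Formula: LRF = Lumber Output (BF) / Log Input (ft^3)
LRF = 791 BF / 89.5 ft^3
LRF = 8.84 BF/ft^3

8.84


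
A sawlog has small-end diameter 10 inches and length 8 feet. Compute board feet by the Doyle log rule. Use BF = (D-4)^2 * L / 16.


Doyle: BF = (D - 4)^2 * L / 16
Adjusted diameter = 10 - 4 = 6 in
(D-4)^2 = 6^2 = 36
BF = 36 * 8 / 16 = 18 BF

18


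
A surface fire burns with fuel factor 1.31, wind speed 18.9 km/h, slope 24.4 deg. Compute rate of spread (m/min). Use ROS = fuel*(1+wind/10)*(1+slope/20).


Formula: ROS = fuel * (1 + wind/10) * (1 + slope/20)
Wind factor = 1 + 18.9/10 = 2.89
Slope factor = 1 + 24.4/20 = 2.22
ROS = 1.31 * 2.89 * 2.22 = 8.4 m/min

8.4


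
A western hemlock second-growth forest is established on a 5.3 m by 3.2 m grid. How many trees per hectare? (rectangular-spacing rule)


Formula: TPH = 10000 m^2/ha / (spacing_x * spacing_y)
Area per tree = 5.3 m * 3.2 m = 16.96 m^2
TPH = 10000 / 16.96 = 590 trees/ha

590


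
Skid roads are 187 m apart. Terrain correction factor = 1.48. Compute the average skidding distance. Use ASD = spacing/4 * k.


Formula: ASD = (spacing / 4) * correction
Uncorrected distance = spacing / 4 = 187 / 4 = 46.75 m
ASD = 46.75 * 1.48 = 69 m

69


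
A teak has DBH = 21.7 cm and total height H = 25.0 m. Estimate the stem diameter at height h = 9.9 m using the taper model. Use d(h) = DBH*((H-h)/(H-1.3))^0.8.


Taper: d(h) = DBH * ((H - h) / (H - 1.3))^0.8
Numerator = H - h = 25.0 - 9.9 = 15.1 m
Denominator = H - 1.3 = 25.0 - 1.3 = 23.7 m
Ratio = 15.1 / 23.7 = 0.63713
d = 21.7 * 0.63713^0.8 = 15.1 cm

15.1


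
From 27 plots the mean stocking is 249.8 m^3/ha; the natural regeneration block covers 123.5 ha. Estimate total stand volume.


Formula: Total Volume = Mean Volume per ha * Total Area
Total Volume = 249.8 m^3/ha * 123.5 ha
Total Volume = 30850 m^3

30850


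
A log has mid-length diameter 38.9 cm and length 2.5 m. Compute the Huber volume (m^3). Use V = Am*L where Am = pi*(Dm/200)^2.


Huber: V = Am * L,  Am = pi*(Dm/200)^2
Am = pi*(38.9/200)^2 = 0.118847 m^2
V = 0.118847*2.5 = 0.2971 m^3

0.2971


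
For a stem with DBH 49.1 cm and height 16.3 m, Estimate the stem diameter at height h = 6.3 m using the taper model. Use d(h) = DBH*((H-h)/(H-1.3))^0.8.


Taper: d(h) = DBH * ((H - h) / (H - 1.3))^0.8
Numerator = H - h = 16.3 - 6.3 = 10.0 m
Denominator = H - 1.3 = 16.3 - 1.3 = 15.0 m
Ratio = 10.0 / 15.0 = 0.66667
d = 49.1 * 0.66667^0.8 = 35.5 cm

35.5


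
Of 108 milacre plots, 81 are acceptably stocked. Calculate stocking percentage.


Formula: Stocking % = stocked plots / total plots * 100
Stocking = 81 / 108 * 100
Stocking = 0.75 * 100 = 75.0%

75.0


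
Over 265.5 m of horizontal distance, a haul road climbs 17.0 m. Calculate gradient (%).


Formula: Gradient = rise / run * 100
Gradient = 17.0 / 265.5 * 100 = 6.4%

6.4


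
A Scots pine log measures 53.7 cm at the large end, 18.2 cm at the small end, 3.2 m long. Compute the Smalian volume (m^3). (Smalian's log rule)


Smalian: V = (A1 + A2)/2 * L,  A = pi*(D/200)^2
A1 = pi*(53.7/200)^2 = 0.226484 m^2
A2 = pi*(18.2/200)^2 = 0.026016 m^2
V = (0.226484+0.026016)/2*3.2 = 0.404 m^3

0.404


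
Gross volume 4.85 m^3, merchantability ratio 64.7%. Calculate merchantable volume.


Formula: MV = V_total * (merchantable_pct / 100)
Merchantable fraction = 64.7% / 100 = 0.647
MV = 4.85 m^3 * 0.647 = 3.138 m^3

3.138


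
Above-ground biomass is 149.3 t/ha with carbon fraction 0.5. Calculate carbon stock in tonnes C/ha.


Formula: Carbon Stock = Biomass * Carbon Fraction
C = 149.3 t/ha * 0.5
C = 74.7 t C/ha

74.7


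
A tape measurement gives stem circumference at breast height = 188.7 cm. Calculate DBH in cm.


Formula: DBH = C / pi
DBH = 188.7 / pi
pi = 3.14159...
DBH = 60.1 cm

60.1


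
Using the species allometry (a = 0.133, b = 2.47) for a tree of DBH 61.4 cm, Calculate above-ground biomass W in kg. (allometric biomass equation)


Formula: W = a * DBH^b  (allometric power law)
DBH^b = 61.4^2.47 = 26108.1366
W = 0.133 * 26108.1366 = 3472.4 kg

3472.4


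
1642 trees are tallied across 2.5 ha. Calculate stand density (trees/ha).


Formula: Stand Density = N_trees / Area_ha
Density = 1642 trees / 2.5 ha
Density = 657 trees/ha

657


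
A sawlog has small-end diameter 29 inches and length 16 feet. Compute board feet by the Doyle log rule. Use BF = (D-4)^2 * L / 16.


Doyle: BF = (D - 4)^2 * L / 16
Adjusted diameter = 29 - 4 = 25 in
(D-4)^2 = 25^2 = 625
BF = 625 * 16 / 16 = 625 BF

625


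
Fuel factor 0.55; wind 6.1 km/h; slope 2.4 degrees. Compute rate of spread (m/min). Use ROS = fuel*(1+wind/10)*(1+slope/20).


Formula: ROS = fuel * (1 + wind/10) * (1 + slope/20)
Wind factor = 1 + 6.1/10 = 1.61
Slope factor = 1 + 2.4/20 = 1.12
ROS = 0.55 * 1.61 * 1.12 = 0.99 m/min

0.99


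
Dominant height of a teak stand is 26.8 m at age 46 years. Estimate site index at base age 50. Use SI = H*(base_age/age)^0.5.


Formula: SI = H_dom * (base_age / age)^0.5
Age ratio = 50 / 46 = 1.08696
sqrt(age_ratio) = 1.04257
SI = 26.8 * 1.04257 = 27.9 m

27.9


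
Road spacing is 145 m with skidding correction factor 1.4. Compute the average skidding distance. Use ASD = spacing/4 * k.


Formula: ASD = (spacing / 4) * correction
Uncorrected distance = spacing / 4 = 145 / 4 = 36.25 m
ASD = 36.25 * 1.4 = 51 m

51


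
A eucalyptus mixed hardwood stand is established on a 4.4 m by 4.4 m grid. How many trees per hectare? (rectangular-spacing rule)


Formula: TPH = 10000 m^2/ha / (spacing_x * spacing_y)
Area per tree = 4.4 m * 4.4 m = 19.36 m^2
TPH = 10000 / 19.36 = 517 trees/ha

517


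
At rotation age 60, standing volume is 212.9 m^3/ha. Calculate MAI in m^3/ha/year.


Formula: MAI = Total Volume / Stand Age
MAI = 212.9 m^3/ha / 60 years
MAI = 3.55 m^3/ha/year

3.55


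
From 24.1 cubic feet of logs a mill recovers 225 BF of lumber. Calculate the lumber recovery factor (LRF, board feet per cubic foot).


Formula: LRF = Lumber Output (BF) / Log Input (ft^3)
LRF = 225 BF / 24.1 ft^3
LRF = 9.34 BF/ft^3

9.34


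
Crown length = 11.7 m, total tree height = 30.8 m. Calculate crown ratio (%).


Formula: Crown Ratio = (Crown Length / Total Height) * 100
CR = (11.7 m / 30.8 m) * 100
CR = 0.3799 * 100 = 38.0%

38.0


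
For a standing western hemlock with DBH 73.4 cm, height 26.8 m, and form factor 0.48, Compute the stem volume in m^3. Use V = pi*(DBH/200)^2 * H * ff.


Formula: V = pi * (DBH/200)^2 * H * ff
Radius = DBH/200 = 73.4/200 = 0.367 m
Radius^2 = 0.367^2 = 0.134689 m^2
V = pi * 0.134689 * 26.8 * 0.48
V = 5.443 m^3

5.443


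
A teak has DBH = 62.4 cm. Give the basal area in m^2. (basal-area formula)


Formula: BA = pi * (DBH/2)^2 / 10000  (cm^2 to m^2)
Radius = DBH/2 = 62.4/2 = 31.2 cm
BA = pi * 31.2^2 / 10000
   = 3058.152 cm^2 / 10000
   = 0.3058 m^2

0.3058


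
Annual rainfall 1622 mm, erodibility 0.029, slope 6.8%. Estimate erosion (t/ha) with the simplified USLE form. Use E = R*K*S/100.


Formula: E = R * K * S / 100  (simplified USLE)
R * K = 1622 * 0.029 = 47.038
E = 47.038 * 6.8 / 100 = 3.2 t/ha

3.2


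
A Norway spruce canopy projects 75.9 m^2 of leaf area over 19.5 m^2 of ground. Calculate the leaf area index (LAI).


Formula: LAI = total leaf area / ground area  (dimensionless)
LAI = 75.9 m^2 / 19.5 m^2
LAI = 3.89

3.89


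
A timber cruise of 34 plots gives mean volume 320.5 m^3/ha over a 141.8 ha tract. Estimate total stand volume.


Formula: Total Volume = Mean Volume per ha * Total Area
Total Volume = 320.5 m^3/ha * 141.8 ha
Total Volume = 45447 m^3

45447


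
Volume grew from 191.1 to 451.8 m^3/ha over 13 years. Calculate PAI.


Formula: PAI = (V_T2 - V_T1) / (T2 - T1)
Volume increment = 451.8 - 191.1 = 260.7 m^3/ha
PAI = 260.7 / 13 = 20.05 m^3/ha/year

20.05


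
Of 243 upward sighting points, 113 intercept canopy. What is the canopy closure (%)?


Formula: Canopy closure = covered points / total points * 100
Closure = 113 / 243 * 100
Closure = 0.465 * 100 = 46.5%

46.5


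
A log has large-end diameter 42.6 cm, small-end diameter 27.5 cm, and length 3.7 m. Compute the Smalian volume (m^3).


Smalian: V = (A1 + A2)/2 * L,  A = pi*(D/200)^2
A1 = pi*(42.6/200)^2 = 0.142531 m^2
A2 = pi*(27.5/200)^2 = 0.059396 m^2
V = (0.142531+0.059396)/2*3.7 = 0.3736 m^3

0.3736


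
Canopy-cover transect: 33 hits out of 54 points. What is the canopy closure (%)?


Formula: Canopy closure = covered points / total points * 100
Closure = 33 / 54 * 100
Closure = 0.6111 * 100 = 61.1%

61.1


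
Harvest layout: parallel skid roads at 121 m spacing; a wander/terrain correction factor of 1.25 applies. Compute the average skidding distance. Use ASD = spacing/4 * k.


Formula: ASD = (spacing / 4) * correction
Uncorrected distance = spacing / 4 = 121 / 4 = 30.25 m
ASD = 30.25 * 1.25 = 38 m

38


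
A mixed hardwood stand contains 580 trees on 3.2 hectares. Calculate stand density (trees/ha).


Formula: Stand Density = N_trees / Area_ha
Density = 580 trees / 3.2 ha
Density = 181 trees/ha

181


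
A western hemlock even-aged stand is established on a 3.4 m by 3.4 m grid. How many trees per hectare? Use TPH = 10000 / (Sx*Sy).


Formula: TPH = 10000 m^2/ha / (spacing_x * spacing_y)
Area per tree = 3.4 m * 3.4 m = 11.56 m^2
TPH = 10000 / 11.56 = 865 trees/ha

865


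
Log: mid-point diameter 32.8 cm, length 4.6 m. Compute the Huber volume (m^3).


Huber: V = Am * L,  Am = pi*(Dm/200)^2
Am = pi*(32.8/200)^2 = 0.084496 m^2
V = 0.084496*4.6 = 0.3887 m^3

0.3887


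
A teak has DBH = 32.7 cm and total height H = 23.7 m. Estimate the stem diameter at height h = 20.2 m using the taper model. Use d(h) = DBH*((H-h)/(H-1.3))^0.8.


Taper: d(h) = DBH * ((H - h) / (H - 1.3))^0.8
Numerator = H - h = 23.7 - 20.2 = 3.5 m
Denominator = H - 1.3 = 23.7 - 1.3 = 22.4 m
Ratio = 3.5 / 22.4 = 0.15625
d = 32.7 * 0.15625^0.8 = 7.4 cm

7.4


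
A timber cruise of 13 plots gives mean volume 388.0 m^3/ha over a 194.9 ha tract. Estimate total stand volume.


Formula: Total Volume = Mean Volume per ha * Total Area
Total Volume = 388.0 m^3/ha * 194.9 ha
Total Volume = 75621 m^3

75621


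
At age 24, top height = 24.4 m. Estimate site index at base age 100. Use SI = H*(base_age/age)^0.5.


Formula: SI = H_dom * (base_age / age)^0.5
Age ratio = 100 / 24 = 4.16667
sqrt(age_ratio) = 2.04124
SI = 24.4 * 2.04124 = 49.8 m

49.8


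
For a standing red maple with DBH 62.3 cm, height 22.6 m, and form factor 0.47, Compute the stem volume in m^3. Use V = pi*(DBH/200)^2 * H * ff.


Formula: V = pi * (DBH/200)^2 * H * ff
Radius = DBH/200 = 62.3/200 = 0.3115 m
Radius^2 = 0.3115^2 = 0.09703225 m^2
V = pi * 0.09703225 * 22.6 * 0.47
V = 3.238 m^3

3.238


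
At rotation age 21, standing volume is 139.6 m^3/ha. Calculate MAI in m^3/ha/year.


Formula: MAI = Total Volume / Stand Age
MAI = 139.6 m^3/ha / 21 years
MAI = 6.65 m^3/ha/year

6.65


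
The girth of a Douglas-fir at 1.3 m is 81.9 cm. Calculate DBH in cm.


Formula: DBH = C / pi
DBH = 81.9 / pi
pi = 3.14159...
DBH = 26.1 cm

26.1


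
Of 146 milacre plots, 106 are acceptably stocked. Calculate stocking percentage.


Formula: Stocking % = stocked plots / total plots * 100
Stocking = 106 / 146 * 100
Stocking = 0.726 * 100 = 72.6%

72.6


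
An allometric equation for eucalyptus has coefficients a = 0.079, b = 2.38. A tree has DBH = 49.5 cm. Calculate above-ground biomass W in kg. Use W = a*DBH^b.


Formula: W = a * DBH^b  (allometric power law)
DBH^b = 49.5^2.38 = 10793.4522
W = 0.079 * 10793.4522 = 852.7 kg

852.7


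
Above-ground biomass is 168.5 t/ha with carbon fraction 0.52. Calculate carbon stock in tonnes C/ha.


Formula: Carbon Stock = Biomass * Carbon Fraction
C = 168.5 t/ha * 0.52
C = 87.6 t C/ha

87.6


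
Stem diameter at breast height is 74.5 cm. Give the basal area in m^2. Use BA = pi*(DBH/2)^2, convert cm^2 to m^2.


Formula: BA = pi * (DBH/2)^2 / 10000  (cm^2 to m^2)
Radius = DBH/2 = 74.5/2 = 37.25 cm
BA = pi * 37.25^2 / 10000
   = 4359.1562 cm^2 / 10000
   = 0.4359 m^2

0.4359


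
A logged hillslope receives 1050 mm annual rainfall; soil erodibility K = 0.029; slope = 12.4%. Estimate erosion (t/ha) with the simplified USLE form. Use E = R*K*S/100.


Formula: E = R * K * S / 100  (simplified USLE)
R * K = 1050 * 0.029 = 30.45
E = 30.45 * 12.4 / 100 = 3.78 t/ha

3.78


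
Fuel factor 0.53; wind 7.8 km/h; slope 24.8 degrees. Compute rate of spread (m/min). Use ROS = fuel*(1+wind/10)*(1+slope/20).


Formula: ROS = fuel * (1 + wind/10) * (1 + slope/20)
Wind factor = 1 + 7.8/10 = 1.78
Slope factor = 1 + 24.8/20 = 2.24
ROS = 0.53 * 1.78 * 2.24 = 2.11 m/min

2.11


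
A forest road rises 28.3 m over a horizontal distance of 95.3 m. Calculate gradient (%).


Formula: Gradient = rise / run * 100
Gradient = 28.3 / 95.3 * 100 = 29.7%

29.7


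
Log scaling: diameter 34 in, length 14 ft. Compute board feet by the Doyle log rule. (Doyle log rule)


Doyle: BF = (D - 4)^2 * L / 16
Adjusted diameter = 34 - 4 = 30 in
(D-4)^2 = 30^2 = 900
BF = 900 * 14 / 16 = 788 BF

788


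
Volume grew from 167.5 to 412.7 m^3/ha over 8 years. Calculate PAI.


Formula: PAI = (V_T2 - V_T1) / (T2 - T1)
Volume increment = 412.7 - 167.5 = 245.2 m^3/ha
PAI = 245.2 / 8 = 30.65 m^3/ha/year

30.65


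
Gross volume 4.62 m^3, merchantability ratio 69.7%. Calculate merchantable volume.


Formula: MV = V_total * (merchantable_pct / 100)
Merchantable fraction = 69.7% / 100 = 0.697
MV = 4.62 m^3 * 0.697 = 3.22 m^3

3.22


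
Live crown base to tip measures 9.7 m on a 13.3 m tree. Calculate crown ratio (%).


Formula: Crown Ratio = (Crown Length / Total Height) * 100
CR = (9.7 m / 13.3 m) * 100
CR = 0.7293 * 100 = 72.9%

72.9


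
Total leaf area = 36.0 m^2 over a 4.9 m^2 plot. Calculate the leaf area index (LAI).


Formula: LAI = total leaf area / ground area  (dimensionless)
LAI = 36.0 m^2 / 4.9 m^2
LAI = 7.35

7.35


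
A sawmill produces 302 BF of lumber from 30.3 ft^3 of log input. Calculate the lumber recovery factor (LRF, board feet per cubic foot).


Formula: LRF = Lumber Output (BF) / Log Input (ft^3)
LRF = 302 BF / 30.3 ft^3
LRF = 9.97 BF/ft^3

9.97


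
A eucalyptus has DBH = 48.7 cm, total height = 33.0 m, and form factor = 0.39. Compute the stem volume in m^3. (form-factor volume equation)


Formula: V = pi * (DBH/200)^2 * H * ff
Radius = DBH/200 = 48.7/200 = 0.2435 m
Radius^2 = 0.2435^2 = 0.05929225 m^2
V = pi * 0.05929225 * 33.0 * 0.39
V = 2.397 m^3

2.397


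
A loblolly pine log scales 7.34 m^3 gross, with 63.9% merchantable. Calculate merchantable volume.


Formula: MV = V_total * (merchantable_pct / 100)
Merchantable fraction = 63.9% / 100 = 0.639
MV = 7.34 m^3 * 0.639 = 4.69 m^3

4.69


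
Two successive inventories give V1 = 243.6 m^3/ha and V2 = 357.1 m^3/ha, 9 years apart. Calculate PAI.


Formula: PAI = (V_T2 - V_T1) / (T2 - T1)
Volume increment = 357.1 - 243.6 = 113.5 m^3/ha
PAI = 113.5 / 9 = 12.61 m^3/ha/year

12.61


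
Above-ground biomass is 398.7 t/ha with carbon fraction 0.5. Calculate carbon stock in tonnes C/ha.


Formula: Carbon Stock = Biomass * Carbon Fraction
C = 398.7 t/ha * 0.5
C = 199.4 t C/ha

199.4


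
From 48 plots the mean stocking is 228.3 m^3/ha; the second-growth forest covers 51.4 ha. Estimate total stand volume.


Formula: Total Volume = Mean Volume per ha * Total Area
Total Volume = 228.3 m^3/ha * 51.4 ha
Total Volume = 11735 m^3

11735


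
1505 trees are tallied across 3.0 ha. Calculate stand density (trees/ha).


Formula: Stand Density = N_trees / Area_ha
Density = 1505 trees / 3.0 ha
Density = 502 trees/ha

502


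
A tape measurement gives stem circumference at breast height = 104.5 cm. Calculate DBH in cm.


Formula: DBH = C / pi
DBH = 104.5 / pi
pi = 3.14159...
DBH = 33.3 cm

33.3


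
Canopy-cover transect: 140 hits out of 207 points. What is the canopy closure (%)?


Formula: Canopy closure = covered points / total points * 100
Closure = 140 / 207 * 100
Closure = 0.6763 * 100 = 67.6%

67.6


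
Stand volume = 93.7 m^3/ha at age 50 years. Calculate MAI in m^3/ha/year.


Formula: MAI = Total Volume / Stand Age
MAI = 93.7 m^3/ha / 50 years
MAI = 1.87 m^3/ha/year

1.87


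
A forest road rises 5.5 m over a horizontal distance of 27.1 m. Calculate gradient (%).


Formula: Gradient = rise / run * 100
Gradient = 5.5 / 27.1 * 100 = 20.3%

20.3


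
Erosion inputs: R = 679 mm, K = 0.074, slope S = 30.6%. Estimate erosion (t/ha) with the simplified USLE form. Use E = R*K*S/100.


Formula: E = R * K * S / 100  (simplified USLE)
R * K = 679 * 0.074 = 50.246
E = 50.246 * 30.6 / 100 = 15.38 t/ha

15.38


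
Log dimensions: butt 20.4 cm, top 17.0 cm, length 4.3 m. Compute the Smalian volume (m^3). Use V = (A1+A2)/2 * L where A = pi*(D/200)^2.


Smalian: V = (A1 + A2)/2 * L,  A = pi*(D/200)^2
A1 = pi*(20.4/200)^2 = 0.032685 m^2
A2 = pi*(17.0/200)^2 = 0.022698 m^2
V = (0.032685+0.022698)/2*4.3 = 0.1191 m^3

0.1191


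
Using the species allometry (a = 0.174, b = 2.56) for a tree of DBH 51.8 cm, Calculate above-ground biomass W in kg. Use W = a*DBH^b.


Formula: W = a * DBH^b  (allometric power law)
DBH^b = 51.8^2.56 = 24472.8295
W = 0.174 * 24472.8295 = 4258.3 kg

4258.3


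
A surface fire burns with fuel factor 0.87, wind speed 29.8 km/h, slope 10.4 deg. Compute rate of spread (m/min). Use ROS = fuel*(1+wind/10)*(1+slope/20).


Formula: ROS = fuel * (1 + wind/10) * (1 + slope/20)
Wind factor = 1 + 29.8/10 = 3.98
Slope factor = 1 + 10.4/20 = 1.52
ROS = 0.87 * 3.98 * 1.52 = 5.26 m/min

5.26


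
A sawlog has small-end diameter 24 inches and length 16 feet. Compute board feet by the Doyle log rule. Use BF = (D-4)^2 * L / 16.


Doyle: BF = (D - 4)^2 * L / 16
Adjusted diameter = 24 - 4 = 20 in
(D-4)^2 = 20^2 = 400
BF = 400 * 16 / 16 = 400 BF

400


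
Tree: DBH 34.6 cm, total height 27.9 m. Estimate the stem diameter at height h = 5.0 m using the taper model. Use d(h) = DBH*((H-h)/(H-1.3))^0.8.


Taper: d(h) = DBH * ((H - h) / (H - 1.3))^0.8
Numerator = H - h = 27.9 - 5.0 = 22.9 m
Denominator = H - 1.3 = 27.9 - 1.3 = 26.6 m
Ratio = 22.9 / 26.6 = 0.8609
d = 34.6 * 0.8609^0.8 = 30.7 cm

30.7


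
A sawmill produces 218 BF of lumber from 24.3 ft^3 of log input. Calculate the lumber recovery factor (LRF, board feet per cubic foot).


Formula: LRF = Lumber Output (BF) / Log Input (ft^3)
LRF = 218 BF / 24.3 ft^3
LRF = 8.97 BF/ft^3

8.97


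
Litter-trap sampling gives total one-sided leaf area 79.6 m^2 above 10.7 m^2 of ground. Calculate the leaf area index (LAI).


Formula: LAI = total leaf area / ground area  (dimensionless)
LAI = 79.6 m^2 / 10.7 m^2
LAI = 7.44

7.44


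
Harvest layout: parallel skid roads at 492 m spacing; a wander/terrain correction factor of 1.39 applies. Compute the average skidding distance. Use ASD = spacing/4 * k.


Formula: ASD = (spacing / 4) * correction
Uncorrected distance = spacing / 4 = 492 / 4 = 123 m
ASD = 123 * 1.39 = 171 m

171


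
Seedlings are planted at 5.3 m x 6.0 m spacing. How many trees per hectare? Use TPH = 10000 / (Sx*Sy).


Formula: TPH = 10000 m^2/ha / (spacing_x * spacing_y)
Area per tree = 5.3 m * 6.0 m = 31.8 m^2
TPH = 10000 / 31.8 = 314 trees/ha

314


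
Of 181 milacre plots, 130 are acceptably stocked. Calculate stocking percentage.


Formula: Stocking % = stocked plots / total plots * 100
Stocking = 130 / 181 * 100
Stocking = 0.7182 * 100 = 71.8%

71.8


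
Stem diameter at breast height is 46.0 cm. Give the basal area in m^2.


Formula: BA = pi * (DBH/2)^2 / 10000  (cm^2 to m^2)
Radius = DBH/2 = 46.0/2 = 23.0 cm
BA = pi * 23.0^2 / 10000
   = 1661.9025 cm^2 / 10000
   = 0.1662 m^2

0.1662


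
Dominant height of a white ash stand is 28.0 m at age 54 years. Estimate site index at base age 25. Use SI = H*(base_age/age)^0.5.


Formula: SI = H_dom * (base_age / age)^0.5
Age ratio = 25 / 54 = 0.46296
sqrt(age_ratio) = 0.68041
SI = 28.0 * 0.68041 = 19.1 m

19.1


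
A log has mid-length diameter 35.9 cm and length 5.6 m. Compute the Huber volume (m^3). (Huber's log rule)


Huber: V = Am * L,  Am = pi*(Dm/200)^2
Am = pi*(35.9/200)^2 = 0.101223 m^2
V = 0.101223*5.6 = 0.5668 m^3

0.5668


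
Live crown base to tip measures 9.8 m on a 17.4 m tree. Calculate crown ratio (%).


Formula: Crown Ratio = (Crown Length / Total Height) * 100
CR = (9.8 m / 17.4 m) * 100
CR = 0.5632 * 100 = 56.3%

56.3


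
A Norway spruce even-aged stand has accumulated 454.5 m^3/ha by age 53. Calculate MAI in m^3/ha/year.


Formula: MAI = Total Volume / Stand Age
MAI = 454.5 m^3/ha / 53 years
MAI = 8.58 m^3/ha/year

8.58


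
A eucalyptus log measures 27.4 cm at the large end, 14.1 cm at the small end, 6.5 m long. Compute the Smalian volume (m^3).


Smalian: V = (A1 + A2)/2 * L,  A = pi*(D/200)^2
A1 = pi*(27.4/200)^2 = 0.058965 m^2
A2 = pi*(14.1/200)^2 = 0.015615 m^2
V = (0.058965+0.015615)/2*6.5 = 0.2424 m^3

0.2424


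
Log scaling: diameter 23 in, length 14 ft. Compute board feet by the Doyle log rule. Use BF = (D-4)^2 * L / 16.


Doyle: BF = (D - 4)^2 * L / 16
Adjusted diameter = 23 - 4 = 19 in
(D-4)^2 = 19^2 = 361
BF = 361 * 14 / 16 = 316 BF

316


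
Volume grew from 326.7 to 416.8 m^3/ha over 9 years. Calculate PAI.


Formula: PAI = (V_T2 - V_T1) / (T2 - T1)
Volume increment = 416.8 - 326.7 = 90.1 m^3/ha
PAI = 90.1 / 9 = 10.01 m^3/ha/year

10.01


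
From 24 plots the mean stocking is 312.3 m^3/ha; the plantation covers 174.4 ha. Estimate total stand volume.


Formula: Total Volume = Mean Volume per ha * Total Area
Total Volume = 312.3 m^3/ha * 174.4 ha
Total Volume = 54465 m^3

54465


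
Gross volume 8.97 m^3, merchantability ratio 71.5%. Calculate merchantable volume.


Formula: MV = V_total * (merchantable_pct / 100)
Merchantable fraction = 71.5% / 100 = 0.715
MV = 8.97 m^3 * 0.715 = 6.414 m^3

6.414


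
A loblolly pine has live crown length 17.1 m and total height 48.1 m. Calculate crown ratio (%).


Formula: Crown Ratio = (Crown Length / Total Height) * 100
CR = (17.1 m / 48.1 m) * 100
CR = 0.3555 * 100 = 35.6%

35.6


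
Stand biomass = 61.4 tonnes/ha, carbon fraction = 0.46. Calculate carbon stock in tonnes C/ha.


Formula: Carbon Stock = Biomass * Carbon Fraction
C = 61.4 t/ha * 0.46
C = 28.2 t C/ha

28.2


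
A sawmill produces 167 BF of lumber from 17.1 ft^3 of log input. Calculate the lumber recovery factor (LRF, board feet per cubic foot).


Formula: LRF = Lumber Output (BF) / Log Input (ft^3)
LRF = 167 BF / 17.1 ft^3
LRF = 9.77 BF/ft^3

9.77


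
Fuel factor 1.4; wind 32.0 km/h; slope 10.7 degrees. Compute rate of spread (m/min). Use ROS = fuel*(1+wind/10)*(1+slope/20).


Formula: ROS = fuel * (1 + wind/10) * (1 + slope/20)
Wind factor = 1 + 32.0/10 = 4.2
Slope factor = 1 + 10.7/20 = 1.535
ROS = 1.4 * 4.2 * 1.535 = 9.03 m/min

9.03


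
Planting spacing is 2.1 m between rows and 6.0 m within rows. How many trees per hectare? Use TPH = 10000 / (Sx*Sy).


Formula: TPH = 10000 m^2/ha / (spacing_x * spacing_y)
Area per tree = 2.1 m * 6.0 m = 12.6 m^2
TPH = 10000 / 12.6 = 794 trees/ha

794


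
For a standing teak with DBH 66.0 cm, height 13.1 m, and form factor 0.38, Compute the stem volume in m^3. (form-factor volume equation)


Formula: V = pi * (DBH/200)^2 * H * ff
Radius = DBH/200 = 66.0/200 = 0.33 m
Radius^2 = 0.33^2 = 0.1089 m^2
V = pi * 0.1089 * 13.1 * 0.38
V = 1.703 m^3

1.703


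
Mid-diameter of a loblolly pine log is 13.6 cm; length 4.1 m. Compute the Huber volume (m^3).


Huber: V = Am * L,  Am = pi*(Dm/200)^2
Am = pi*(13.6/200)^2 = 0.014527 m^2
V = 0.014527*4.1 = 0.0596 m^3

0.0596


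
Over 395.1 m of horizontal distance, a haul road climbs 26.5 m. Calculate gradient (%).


Formula: Gradient = rise / run * 100
Gradient = 26.5 / 395.1 * 100 = 6.7%

6.7


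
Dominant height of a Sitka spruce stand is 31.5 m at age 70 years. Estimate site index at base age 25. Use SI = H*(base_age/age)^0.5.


Formula: SI = H_dom * (base_age / age)^0.5
Age ratio = 25 / 70 = 0.35714
sqrt(age_ratio) = 0.59761
SI = 31.5 * 0.59761 = 18.8 m

18.8


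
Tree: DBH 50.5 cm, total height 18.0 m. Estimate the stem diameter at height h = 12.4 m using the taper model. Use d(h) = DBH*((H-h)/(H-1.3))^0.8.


Taper: d(h) = DBH * ((H - h) / (H - 1.3))^0.8
Numerator = H - h = 18.0 - 12.4 = 5.6 m
Denominator = H - 1.3 = 18.0 - 1.3 = 16.7 m
Ratio = 5.6 / 16.7 = 0.33533
d = 50.5 * 0.33533^0.8 = 21.1 cm

21.1


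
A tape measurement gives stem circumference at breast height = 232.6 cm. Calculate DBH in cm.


Formula: DBH = C / pi
DBH = 232.6 / pi
pi = 3.14159...
DBH = 74.0 cm

74.0


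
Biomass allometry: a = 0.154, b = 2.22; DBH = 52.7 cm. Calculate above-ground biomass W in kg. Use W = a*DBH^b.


Formula: W = a * DBH^b  (allometric power law)
DBH^b = 52.7^2.22 = 6643.8461
W = 0.154 * 6643.8461 = 1023.2 kg

1023.2


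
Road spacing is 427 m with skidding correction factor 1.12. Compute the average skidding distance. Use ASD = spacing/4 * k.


Formula: ASD = (spacing / 4) * correction
Uncorrected distance = spacing / 4 = 427 / 4 = 106.75 m
ASD = 106.75 * 1.12 = 120 m

120


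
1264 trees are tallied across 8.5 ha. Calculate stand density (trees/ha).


Formula: Stand Density = N_trees / Area_ha
Density = 1264 trees / 8.5 ha
Density = 149 trees/ha

149


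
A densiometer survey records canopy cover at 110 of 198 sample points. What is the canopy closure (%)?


Formula: Canopy closure = covered points / total points * 100
Closure = 110 / 198 * 100
Closure = 0.5556 * 100 = 55.6%

55.6


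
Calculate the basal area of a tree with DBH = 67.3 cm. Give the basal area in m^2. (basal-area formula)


Formula: BA = pi * (DBH/2)^2 / 10000  (cm^2 to m^2)
Radius = DBH/2 = 67.3/2 = 33.65 cm
BA = pi * 33.65^2 / 10000
   = 3557.296 cm^2 / 10000
   = 0.3557 m^2

0.3557


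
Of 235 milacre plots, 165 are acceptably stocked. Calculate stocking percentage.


Formula: Stocking % = stocked plots / total plots * 100
Stocking = 165 / 235 * 100
Stocking = 0.7021 * 100 = 70.2%

70.2


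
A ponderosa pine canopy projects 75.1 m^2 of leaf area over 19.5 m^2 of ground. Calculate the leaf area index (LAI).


Formula: LAI = total leaf area / ground area  (dimensionless)
LAI = 75.1 m^2 / 19.5 m^2
LAI = 3.85

3.85


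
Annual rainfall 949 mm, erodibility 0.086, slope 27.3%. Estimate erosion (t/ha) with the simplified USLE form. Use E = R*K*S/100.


Formula: E = R * K * S / 100  (simplified USLE)
R * K = 949 * 0.086 = 81.614
E = 81.614 * 27.3 / 100 = 22.28 t/ha

22.28


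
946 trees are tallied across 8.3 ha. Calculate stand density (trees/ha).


Formula: Stand Density = N_trees / Area_ha
Density = 946 trees / 8.3 ha
Density = 114 trees/ha

114


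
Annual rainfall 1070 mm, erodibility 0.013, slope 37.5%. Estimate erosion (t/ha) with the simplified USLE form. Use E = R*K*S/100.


Formula: E = R * K * S / 100  (simplified USLE)
R * K = 1070 * 0.013 = 13.91
E = 13.91 * 37.5 / 100 = 5.22 t/ha

5.22


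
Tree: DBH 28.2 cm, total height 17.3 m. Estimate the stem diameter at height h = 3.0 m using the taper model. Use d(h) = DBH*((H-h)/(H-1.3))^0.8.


Taper: d(h) = DBH * ((H - h) / (H - 1.3))^0.8
Numerator = H - h = 17.3 - 3.0 = 14.3 m
Denominator = H - 1.3 = 17.3 - 1.3 = 16.0 m
Ratio = 14.3 / 16.0 = 0.89375
d = 28.2 * 0.89375^0.8 = 25.8 cm

25.8


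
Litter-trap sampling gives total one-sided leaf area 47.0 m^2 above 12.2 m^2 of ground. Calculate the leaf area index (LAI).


Formula: LAI = total leaf area / ground area  (dimensionless)
LAI = 47.0 m^2 / 12.2 m^2
LAI = 3.85

3.85


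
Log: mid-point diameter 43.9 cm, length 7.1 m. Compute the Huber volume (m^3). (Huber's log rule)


Huber: V = Am * L,  Am = pi*(Dm/200)^2
Am = pi*(43.9/200)^2 = 0.151363 m^2
V = 0.151363*7.1 = 1.0747 m^3

1.0747


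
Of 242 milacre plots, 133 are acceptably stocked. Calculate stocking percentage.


Formula: Stocking % = stocked plots / total plots * 100
Stocking = 133 / 242 * 100
Stocking = 0.5496 * 100 = 55.0%

55.0


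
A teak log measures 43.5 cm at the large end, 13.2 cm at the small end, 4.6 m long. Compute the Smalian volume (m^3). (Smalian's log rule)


Smalian: V = (A1 + A2)/2 * L,  A = pi*(D/200)^2
A1 = pi*(43.5/200)^2 = 0.148617 m^2
A2 = pi*(13.2/200)^2 = 0.013685 m^2
V = (0.148617+0.013685)/2*4.6 = 0.3733 m^3

0.3733


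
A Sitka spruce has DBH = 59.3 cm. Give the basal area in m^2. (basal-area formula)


Formula: BA = pi * (DBH/2)^2 / 10000  (cm^2 to m^2)
Radius = DBH/2 = 59.3/2 = 29.65 cm
BA = pi * 29.65^2 / 10000
   = 2761.8448 cm^2 / 10000
   = 0.2762 m^2

0.2762


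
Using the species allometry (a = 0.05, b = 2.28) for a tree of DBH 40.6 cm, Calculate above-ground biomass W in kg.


Formula: W = a * DBH^b  (allometric power law)
DBH^b = 40.6^2.28 = 4649.8544
W = 0.05 * 4649.8544 = 232.5 kg

232.5


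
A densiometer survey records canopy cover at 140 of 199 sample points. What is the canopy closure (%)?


Formula: Canopy closure = covered points / total points * 100
Closure = 140 / 199 * 100
Closure = 0.7035 * 100 = 70.4%

70.4


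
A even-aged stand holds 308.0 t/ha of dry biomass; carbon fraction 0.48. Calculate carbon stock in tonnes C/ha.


Formula: Carbon Stock = Biomass * Carbon Fraction
C = 308.0 t/ha * 0.48
C = 147.8 t C/ha

147.8


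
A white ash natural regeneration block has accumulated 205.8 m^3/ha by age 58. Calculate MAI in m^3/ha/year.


Formula: MAI = Total Volume / Stand Age
MAI = 205.8 m^3/ha / 58 years
MAI = 3.55 m^3/ha/year

3.55


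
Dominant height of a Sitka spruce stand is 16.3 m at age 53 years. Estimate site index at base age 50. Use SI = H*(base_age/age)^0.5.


Formula: SI = H_dom * (base_age / age)^0.5
Age ratio = 50 / 53 = 0.9434
sqrt(age_ratio) = 0.97129
SI = 16.3 * 0.97129 = 15.8 m

15.8


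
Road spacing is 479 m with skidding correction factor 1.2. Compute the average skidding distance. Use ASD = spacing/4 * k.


Formula: ASD = (spacing / 4) * correction
Uncorrected distance = spacing / 4 = 479 / 4 = 119.75 m
ASD = 119.75 * 1.2 = 144 m

144


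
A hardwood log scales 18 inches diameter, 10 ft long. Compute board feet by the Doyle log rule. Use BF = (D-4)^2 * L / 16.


Doyle: BF = (D - 4)^2 * L / 16
Adjusted diameter = 18 - 4 = 14 in
(D-4)^2 = 14^2 = 196
BF = 196 * 10 / 16 = 123 BF

123


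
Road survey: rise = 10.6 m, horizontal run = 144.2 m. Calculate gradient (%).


Formula: Gradient = rise / run * 100
Gradient = 10.6 / 144.2 * 100 = 7.4%

7.4


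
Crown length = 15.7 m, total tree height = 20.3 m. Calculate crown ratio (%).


Formula: Crown Ratio = (Crown Length / Total Height) * 100
CR = (15.7 m / 20.3 m) * 100
CR = 0.7734 * 100 = 77.3%

77.3


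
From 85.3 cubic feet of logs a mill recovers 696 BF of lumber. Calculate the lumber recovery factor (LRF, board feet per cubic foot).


Formula: LRF = Lumber Output (BF) / Log Input (ft^3)
LRF = 696 BF / 85.3 ft^3
LRF = 8.16 BF/ft^3

8.16


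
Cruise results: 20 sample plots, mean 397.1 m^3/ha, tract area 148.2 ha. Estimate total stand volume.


Formula: Total Volume = Mean Volume per ha * Total Area
Total Volume = 397.1 m^3/ha * 148.2 ha
Total Volume = 58850 m^3

58850


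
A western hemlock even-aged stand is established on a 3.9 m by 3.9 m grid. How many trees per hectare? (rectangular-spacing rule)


Formula: TPH = 10000 m^2/ha / (spacing_x * spacing_y)
Area per tree = 3.9 m * 3.9 m = 15.21 m^2
TPH = 10000 / 15.21 = 657 trees/ha

657


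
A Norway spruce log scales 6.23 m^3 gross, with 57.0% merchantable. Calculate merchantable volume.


Formula: MV = V_total * (merchantable_pct / 100)
Merchantable fraction = 57.0% / 100 = 0.57
MV = 6.23 m^3 * 0.57 = 3.551 m^3

3.551


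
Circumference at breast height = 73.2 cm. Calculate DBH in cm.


Formula: DBH = C / pi
DBH = 73.2 / pi
pi = 3.14159...
DBH = 23.3 cm

23.3


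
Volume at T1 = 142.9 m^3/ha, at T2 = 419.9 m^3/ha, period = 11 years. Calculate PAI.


Formula: PAI = (V_T2 - V_T1) / (T2 - T1)
Volume increment = 419.9 - 142.9 = 277.0 m^3/ha
PAI = 277.0 / 11 = 25.18 m^3/ha/year

25.18


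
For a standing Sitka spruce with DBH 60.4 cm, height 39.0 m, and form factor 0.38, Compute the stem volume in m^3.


Formula: V = pi * (DBH/200)^2 * H * ff
Radius = DBH/200 = 60.4/200 = 0.302 m
Radius^2 = 0.302^2 = 0.091204 m^2
V = pi * 0.091204 * 39.0 * 0.38
V = 4.246 m^3

4.246


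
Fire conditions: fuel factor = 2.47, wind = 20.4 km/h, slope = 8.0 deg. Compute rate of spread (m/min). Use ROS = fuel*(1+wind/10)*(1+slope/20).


Formula: ROS = fuel * (1 + wind/10) * (1 + slope/20)
Wind factor = 1 + 20.4/10 = 3.04
Slope factor = 1 + 8.0/20 = 1.4
ROS = 2.47 * 3.04 * 1.4 = 10.51 m/min

10.51


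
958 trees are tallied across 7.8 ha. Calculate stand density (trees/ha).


Formula: Stand Density = N_trees / Area_ha
Density = 958 trees / 7.8 ha
Density = 123 trees/ha

123


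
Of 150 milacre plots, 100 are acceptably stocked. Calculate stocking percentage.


Formula: Stocking % = stocked plots / total plots * 100
Stocking = 100 / 150 * 100
Stocking = 0.6667 * 100 = 66.7%

66.7


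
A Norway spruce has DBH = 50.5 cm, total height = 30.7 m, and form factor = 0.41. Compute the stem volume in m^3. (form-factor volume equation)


Formula: V = pi * (DBH/200)^2 * H * ff
Radius = DBH/200 = 50.5/200 = 0.2525 m
Radius^2 = 0.2525^2 = 0.06375625 m^2
V = pi * 0.06375625 * 30.7 * 0.41
V = 2.521 m^3

2.521


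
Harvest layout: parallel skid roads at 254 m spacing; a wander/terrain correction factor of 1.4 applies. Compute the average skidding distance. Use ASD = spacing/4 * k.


Formula: ASD = (spacing / 4) * correction
Uncorrected distance = spacing / 4 = 254 / 4 = 63.5 m
ASD = 63.5 * 1.4 = 89 m

89


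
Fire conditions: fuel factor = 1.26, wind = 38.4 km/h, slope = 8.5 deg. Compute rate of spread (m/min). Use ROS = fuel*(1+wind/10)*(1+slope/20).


Formula: ROS = fuel * (1 + wind/10) * (1 + slope/20)
Wind factor = 1 + 38.4/10 = 4.84
Slope factor = 1 + 8.5/20 = 1.425
ROS = 1.26 * 4.84 * 1.425 = 8.69 m/min

8.69


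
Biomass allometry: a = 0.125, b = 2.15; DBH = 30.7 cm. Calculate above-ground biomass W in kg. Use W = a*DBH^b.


Formula: W = a * DBH^b  (allometric power law)
DBH^b = 30.7^2.15 = 1575.2428
W = 0.125 * 1575.2428 = 196.9 kg

196.9


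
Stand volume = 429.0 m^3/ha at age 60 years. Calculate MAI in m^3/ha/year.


Formula: MAI = Total Volume / Stand Age
MAI = 429.0 m^3/ha / 60 years
MAI = 7.15 m^3/ha/year

7.15


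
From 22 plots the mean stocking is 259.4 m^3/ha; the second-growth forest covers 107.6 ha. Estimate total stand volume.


Formula: Total Volume = Mean Volume per ha * Total Area
Total Volume = 259.4 m^3/ha * 107.6 ha
Total Volume = 27911 m^3

27911


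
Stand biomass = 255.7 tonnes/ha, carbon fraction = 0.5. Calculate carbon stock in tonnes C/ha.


Formula: Carbon Stock = Biomass * Carbon Fraction
C = 255.7 t/ha * 0.5
C = 127.9 t C/ha

127.9


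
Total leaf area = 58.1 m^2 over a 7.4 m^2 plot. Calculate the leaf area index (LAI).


Formula: LAI = total leaf area / ground area  (dimensionless)
LAI = 58.1 m^2 / 7.4 m^2
LAI = 7.85

7.85


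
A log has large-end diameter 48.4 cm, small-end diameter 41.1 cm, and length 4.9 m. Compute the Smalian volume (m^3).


Smalian: V = (A1 + A2)/2 * L,  A = pi*(D/200)^2
A1 = pi*(48.4/200)^2 = 0.183984 m^2
A2 = pi*(41.1/200)^2 = 0.13267 m^2
V = (0.183984+0.13267)/2*4.9 = 0.7758 m^3

0.7758


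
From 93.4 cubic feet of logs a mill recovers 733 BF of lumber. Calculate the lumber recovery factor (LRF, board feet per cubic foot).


Formula: LRF = Lumber Output (BF) / Log Input (ft^3)
LRF = 733 BF / 93.4 ft^3
LRF = 7.85 BF/ft^3

7.85


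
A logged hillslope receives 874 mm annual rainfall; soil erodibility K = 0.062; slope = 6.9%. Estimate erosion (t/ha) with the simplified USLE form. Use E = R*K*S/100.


Formula: E = R * K * S / 100  (simplified USLE)
R * K = 874 * 0.062 = 54.188
E = 54.188 * 6.9 / 100 = 3.74 t/ha

3.74


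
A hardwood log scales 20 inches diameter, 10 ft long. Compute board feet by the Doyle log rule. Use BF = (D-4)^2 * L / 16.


Doyle: BF = (D - 4)^2 * L / 16
Adjusted diameter = 20 - 4 = 16 in
(D-4)^2 = 16^2 = 256
BF = 256 * 10 / 16 = 160 BF

160


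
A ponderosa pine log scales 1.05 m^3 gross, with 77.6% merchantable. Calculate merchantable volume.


Formula: MV = V_total * (merchantable_pct / 100)
Merchantable fraction = 77.6% / 100 = 0.776
MV = 1.05 m^3 * 0.776 = 0.815 m^3

0.815


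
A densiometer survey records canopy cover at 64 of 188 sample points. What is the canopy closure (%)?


Formula: Canopy closure = covered points / total points * 100
Closure = 64 / 188 * 100
Closure = 0.3404 * 100 = 34.0%

34.0


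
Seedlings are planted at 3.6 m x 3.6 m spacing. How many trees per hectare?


Formula: TPH = 10000 m^2/ha / (spacing_x * spacing_y)
Area per tree = 3.6 m * 3.6 m = 12.96 m^2
TPH = 10000 / 12.96 = 772 trees/ha

772
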